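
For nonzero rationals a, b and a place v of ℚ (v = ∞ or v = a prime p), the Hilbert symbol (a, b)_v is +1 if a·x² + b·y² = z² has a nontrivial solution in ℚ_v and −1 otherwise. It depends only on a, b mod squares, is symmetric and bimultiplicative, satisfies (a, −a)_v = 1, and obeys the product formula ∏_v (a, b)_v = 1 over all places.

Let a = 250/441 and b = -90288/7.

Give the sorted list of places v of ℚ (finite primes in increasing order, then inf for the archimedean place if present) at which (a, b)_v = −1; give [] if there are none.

[2, 7, 11, 19]

Mod squares: a ≡ 10, b ≡ -4389. Check v ∈ {∞, 2, 3, 5, 7, 11, 19}.
v=11: a=11^0·(≡8), b=11^1·(≡6) mod 11; (8|11)=-1, (6|11)=-1; (−1)^{0·1·5}·(-1)^1·(-1)^0 = -1.
v=3: a=3^-2·(≡1), b=3^3·(≡1) mod 3; (1|3)=+1, (1|3)=+1; (−1)^{-2·3·1}·(+1)^3·(+1)^-2 = +1.
v=7: a=7^-2·(≡6), b=7^-1·(≡5) mod 7; (6|7)=-1, (5|7)=-1; (−1)^{-2·-1·3}·(-1)^-1·(-1)^-2 = -1.
v=19: a=19^0·(≡15), b=19^1·(≡16) mod 19; (15|19)=-1, (16|19)=+1; (−1)^{0·1·9}·(-1)^1·(+1)^0 = -1.
v=5: a=5^3·(≡2), b=5^0·(≡1) mod 5; (2|5)=-1, (1|5)=+1; (−1)^{3·0·2}·(-1)^0·(+1)^3 = +1.
v=∞: 10 > 0 and -4389 < 0  ⇒  (a,b)_∞ = +1.
v=2: v_2(a)=1, v_2(b)=4; units ≡ 5, 3 (mod 8); ε·ε+αω+βω = 0·1+1·1+4·1 ≡ 1  ⇒  (a,b)_2 = -1.
(10, -4389 / ℚ) ramifies at {2, 7, 11, 19}: a division algebra.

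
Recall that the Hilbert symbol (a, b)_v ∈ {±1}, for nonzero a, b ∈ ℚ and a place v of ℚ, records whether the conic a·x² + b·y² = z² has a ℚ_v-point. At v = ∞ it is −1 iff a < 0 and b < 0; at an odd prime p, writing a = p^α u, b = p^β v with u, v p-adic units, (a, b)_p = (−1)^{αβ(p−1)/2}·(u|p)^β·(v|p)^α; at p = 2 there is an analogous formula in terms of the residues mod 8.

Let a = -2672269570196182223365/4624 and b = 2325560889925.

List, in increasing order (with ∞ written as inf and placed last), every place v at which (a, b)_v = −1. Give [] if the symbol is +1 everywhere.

Mod squares: a ≡ -19285, b ≡ 37. Check v ∈ {∞, 2, 5, 7, 13, 17, 19, 29, 31, 37}.
v=5: a=5^1·(≡3), b=5^2·(≡2) mod 5; (3|5)=-1, (2|5)=-1; (−1)^{1·2·2}·(-1)^2·(-1)^1 = -1.
v=7: a=7^1·(≡3), b=7^2·(≡4) mod 7; (3|7)=-1, (4|7)=+1; (−1)^{1·2·3}·(-1)^2·(+1)^1 = +1.
v=∞: -19285 < 0 and 37 > 0  ⇒  (a,b)_∞ = +1.
v=2: v_2(a)=-4, v_2(b)=0; units ≡ 3, 5 (mod 8); ε·ε+αω+βω = 1·0+-4·1+0·1 ≡ 0  ⇒  (a,b)_2 = +1.
v=13: a=13^0·(≡5), b=13^2·(≡6) mod 13; (5|13)=-1, (6|13)=-1; (−1)^{0·2·6}·(-1)^2·(-1)^0 = +1.
v=17: a=17^-2·(≡10), b=17^0·(≡6) mod 17; (10|17)=-1, (6|17)=-1; (−1)^{-2·0·8}·(-1)^0·(-1)^-2 = +1.
v=19: a=19^5·(≡17), b=19^2·(≡14) mod 19; (17|19)=+1, (14|19)=-1; (−1)^{5·2·9}·(+1)^2·(-1)^5 = -1.
v=29: a=29^3·(≡2), b=29^2·(≡14) mod 29; (2|29)=-1, (14|29)=-1; (−1)^{3·2·14}·(-1)^2·(-1)^3 = -1.
v=31: a=31^4·(≡5), b=31^0·(≡12) mod 31; (5|31)=+1, (12|31)=-1; (−1)^{4·0·15}·(+1)^0·(-1)^4 = +1.
v=37: a=37^2·(≡32), b=37^1·(≡12) mod 37; (32|37)=-1, (12|37)=+1; (−1)^{2·1·18}·(-1)^1·(+1)^2 = -1.
(-19285, 37 / ℚ) ramifies at {5, 19, 29, 37}: a division algebra.

[5, 19, 29, 37]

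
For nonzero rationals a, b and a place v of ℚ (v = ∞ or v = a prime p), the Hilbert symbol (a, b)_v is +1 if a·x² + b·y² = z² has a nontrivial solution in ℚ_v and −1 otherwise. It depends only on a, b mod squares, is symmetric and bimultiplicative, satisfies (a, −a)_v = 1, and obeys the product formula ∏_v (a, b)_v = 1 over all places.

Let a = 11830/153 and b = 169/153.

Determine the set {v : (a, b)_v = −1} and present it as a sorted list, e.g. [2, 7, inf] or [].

[5, 7]

Mod squares: a ≡ 1190, b ≡ 17. Check v ∈ {∞, 2, 3, 5, 7, 13, 17}.
v=13: a=13^2·(≡7), b=13^2·(≡4) mod 13; (7|13)=-1, (4|13)=+1; (−1)^{2·2·6}·(-1)^2·(+1)^2 = +1.
v=2: v_2(a)=1, v_2(b)=0; units ≡ 3, 1 (mod 8); ε·ε+αω+βω = 1·0+1·0+0·1 ≡ 0  ⇒  (a,b)_2 = +1.
v=7: a=7^1·(≡4), b=7^0·(≡6) mod 7; (4|7)=+1, (6|7)=-1; (−1)^{1·0·3}·(+1)^0·(-1)^1 = -1.
v=∞: 1190 > 0 and 17 > 0  ⇒  (a,b)_∞ = +1.
v=3: a=3^-2·(≡2), b=3^-2·(≡2) mod 3; (2|3)=-1, (2|3)=-1; (−1)^{-2·-2·1}·(-1)^-2·(-1)^-2 = +1.
v=5: a=5^1·(≡2), b=5^0·(≡3) mod 5; (2|5)=-1, (3|5)=-1; (−1)^{1·0·2}·(-1)^0·(-1)^1 = -1.
v=17: a=17^-1·(≡13), b=17^-1·(≡15) mod 17; (13|17)=+1, (15|17)=+1; (−1)^{-1·-1·8}·(+1)^-1·(+1)^-1 = +1.
Ram(1190, 17) = {5, 7}; no ℚ_5-point on the conic.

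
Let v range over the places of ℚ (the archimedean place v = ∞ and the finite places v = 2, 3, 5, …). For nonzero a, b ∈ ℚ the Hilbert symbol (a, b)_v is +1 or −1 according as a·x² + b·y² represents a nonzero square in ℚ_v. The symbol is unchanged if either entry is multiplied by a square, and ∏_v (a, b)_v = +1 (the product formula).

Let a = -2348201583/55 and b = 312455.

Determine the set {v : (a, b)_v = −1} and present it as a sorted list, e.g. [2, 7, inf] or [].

[2, 5, 7, 11, 13, 23]

Mod squares: a ≡ -2187185, b ≡ 312455. Check v ∈ {∞, 2, 3, 5, 7, 11, 13, 19, 23}.
v=∞: -2187185 < 0 and 312455 > 0  ⇒  (a,b)_∞ = +1.
v=3: a=3^10·(≡1), b=3^0·(≡2) mod 3; (1|3)=+1, (2|3)=-1; (−1)^{10·0·1}·(+1)^0·(-1)^10 = +1.
v=23: a=23^1·(≡22), b=23^1·(≡15) mod 23; (22|23)=-1, (15|23)=-1; (−1)^{1·1·11}·(-1)^1·(-1)^1 = -1.
v=19: a=19^1·(≡5), b=19^1·(≡10) mod 19; (5|19)=+1, (10|19)=-1; (−1)^{1·1·9}·(+1)^1·(-1)^1 = +1.
v=5: a=5^-1·(≡2), b=5^1·(≡1) mod 5; (2|5)=-1, (1|5)=+1; (−1)^{-1·1·2}·(-1)^1·(+1)^-1 = -1.
v=2: v_2(a)=0, v_2(b)=0; units ≡ 7, 7 (mod 8); ε·ε+αω+βω = 1·1+0·0+0·0 ≡ 1  ⇒  (a,b)_2 = -1.
v=7: a=7^1·(≡2), b=7^0·(≡3) mod 7; (2|7)=+1, (3|7)=-1; (−1)^{1·0·3}·(+1)^0·(-1)^1 = -1.
v=13: a=13^1·(≡9), b=13^1·(≡11) mod 13; (9|13)=+1, (11|13)=-1; (−1)^{1·1·6}·(+1)^1·(-1)^1 = -1.
v=11: a=11^-1·(≡4), b=11^1·(≡3) mod 11; (4|11)=+1, (3|11)=+1; (−1)^{-1·1·5}·(+1)^1·(+1)^-1 = -1.
(-2187185, 312455 / ℚ) ramifies at {2, 5, 7, 11, 13, 23}: a division algebra.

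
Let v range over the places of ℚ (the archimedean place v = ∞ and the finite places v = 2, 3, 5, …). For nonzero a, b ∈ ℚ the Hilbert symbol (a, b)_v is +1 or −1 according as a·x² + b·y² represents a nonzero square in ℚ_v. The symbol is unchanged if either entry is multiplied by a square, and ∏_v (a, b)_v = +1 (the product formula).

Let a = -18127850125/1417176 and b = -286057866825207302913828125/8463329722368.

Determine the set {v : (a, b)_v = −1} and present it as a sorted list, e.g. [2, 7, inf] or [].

Mod squares: a ≡ -6270, b ≡ -53295. Check v ∈ {∞, 2, 3, 5, 7, 11, 17, 19}.
v=17: a=17^2·(≡10), b=17^5·(≡11) mod 17; (10|17)=-1, (11|17)=-1; (−1)^{2·5·8}·(-1)^5·(-1)^2 = -1.
v=2: v_2(a)=-3, v_2(b)=-16; units ≡ 1, 1 (mod 8); ε·ε+αω+βω = 0·0+-3·0+-16·0 ≡ 0  ⇒  (a,b)_2 = +1.
v=3: a=3^-11·(≡1), b=3^-17·(≡1) mod 3; (1|3)=+1, (1|3)=+1; (−1)^{-11·-17·1}·(+1)^-17·(+1)^-11 = -1.
v=7: a=7^4·(≡1), b=7^10·(≡6) mod 7; (1|7)=+1, (6|7)=-1; (−1)^{4·10·3}·(+1)^10·(-1)^4 = +1.
v=∞: -6270 < 0 and -53295 < 0  ⇒  (a,b)_∞ = -1.
v=5: a=5^3·(≡4), b=5^7·(≡1) mod 5; (4|5)=+1, (1|5)=+1; (−1)^{3·7·2}·(+1)^7·(+1)^3 = +1.
v=11: a=11^1·(≡10), b=11^3·(≡10) mod 11; (10|11)=-1, (10|11)=-1; (−1)^{1·3·5}·(-1)^3·(-1)^1 = -1.
v=19: a=19^1·(≡8), b=19^3·(≡11) mod 19; (8|19)=-1, (11|19)=+1; (−1)^{1·3·9}·(-1)^3·(+1)^1 = +1.
|Ram(-6270, -53295)| = 4, even; anisotropic at {3, 11, 17, ∞}.

[3, 11, 17, inf]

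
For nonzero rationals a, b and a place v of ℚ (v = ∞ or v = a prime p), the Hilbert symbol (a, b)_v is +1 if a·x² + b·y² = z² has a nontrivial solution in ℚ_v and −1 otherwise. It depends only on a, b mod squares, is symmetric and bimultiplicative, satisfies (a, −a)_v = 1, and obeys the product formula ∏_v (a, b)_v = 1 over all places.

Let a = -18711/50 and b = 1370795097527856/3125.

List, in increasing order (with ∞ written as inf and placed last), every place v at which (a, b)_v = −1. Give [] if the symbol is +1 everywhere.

(a, b) ≡ (-462, 455) mod (ℚ^×)²; places V = {2, 3, 5, 7, 11, 13, ∞}.
(a,b)_3: α=5, u≡2; β=12, v≡2 (mod 3); (2|3)=-1, (2|3)=-1; sign (−1)^0·-1^12·-1^5 = -1.
(a,b)_2: α=-1, β=4; u≡1, v≡7 (mod 8); ε(u)ε(v)=0·1, αω(v)=-1·0, βω(u)=4·0; sum ≡ 0  ⇒  +1.
(a,b)_7: α=1, u≡1; β=1, v≡4 (mod 7); (1|7)=+1, (4|7)=+1; sign (−1)^1·+1^1·+1^1 = -1.
(a,b)_∞: sgn(-462)=−, sgn(455)=+, so +1.
(a,b)_5: α=-2, u≡2; β=-5, v≡1 (mod 5); (2|5)=-1, (1|5)=+1; sign (−1)^0·-1^-5·+1^-2 = -1.
(a,b)_11: α=1, u≡8; β=6, v≡3 (mod 11); (8|11)=-1, (3|11)=+1; sign (−1)^0·-1^6·+1^1 = +1.
(a,b)_13: α=0, u≡2; β=1, v≡1 (mod 13); (2|13)=-1, (1|13)=+1; sign (−1)^0·-1^1·+1^0 = -1.
(-462, 455 / ℚ) ramifies at {3, 5, 7, 13}: a division algebra.

[3, 5, 7, 13]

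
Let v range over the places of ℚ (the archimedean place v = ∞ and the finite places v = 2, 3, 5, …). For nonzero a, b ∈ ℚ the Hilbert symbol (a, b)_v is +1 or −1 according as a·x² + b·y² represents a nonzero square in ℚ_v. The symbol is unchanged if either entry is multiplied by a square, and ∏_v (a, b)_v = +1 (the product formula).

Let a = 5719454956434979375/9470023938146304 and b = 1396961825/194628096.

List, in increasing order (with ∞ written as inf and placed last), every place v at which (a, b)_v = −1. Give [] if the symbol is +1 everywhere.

[13, 17]

(a, b) ≡ (7, 442) mod (ℚ^×)²; places V = {2, 3, 5, 7, 11, 13, 17, 19, 37, ∞}.
(a,b)_2: α=-16, β=-9; u≡7, v≡5 (mod 8); ε(u)ε(v)=1·0, αω(v)=-16·1, βω(u)=-9·0; sum ≡ 0  ⇒  +1.
(a,b)_∞: sgn(7)=+, sgn(442)=+, so +1.
(a,b)_11: α=2, u≡8; β=0, v≡2 (mod 11); (8|11)=-1, (2|11)=-1; sign (−1)^0·-1^0·-1^2 = +1.
(a,b)_13: α=-2, u≡2; β=-1, v≡11 (mod 13); (2|13)=-1, (11|13)=-1; sign (−1)^0·-1^-1·-1^-2 = -1.
(a,b)_37: α=4, u≡36; β=2, v≡5 (mod 37); (36|37)=+1, (5|37)=-1; sign (−1)^0·+1^2·-1^4 = +1.
(a,b)_7: α=9, u≡1; β=4, v≡4 (mod 7); (1|7)=+1, (4|7)=+1; sign (−1)^0·+1^4·+1^9 = +1.
(a,b)_3: α=-8, u≡1; β=-4, v≡1 (mod 3); (1|3)=+1, (1|3)=+1; sign (−1)^0·+1^-4·+1^-8 = +1.
(a,b)_17: α=0, u≡3; β=1, v≡15 (mod 17); (3|17)=-1, (15|17)=+1; sign (−1)^0·-1^1·+1^0 = -1.
(a,b)_19: α=-4, u≡11; β=-2, v≡1 (mod 19); (11|19)=+1, (1|19)=+1; sign (−1)^0·+1^-2·+1^-4 = +1.
(a,b)_5: α=4, u≡3; β=2, v≡3 (mod 5); (3|5)=-1, (3|5)=-1; sign (−1)^0·-1^2·-1^4 = +1.
(7, 442 / ℚ) ramifies at {13, 17}: a division algebra.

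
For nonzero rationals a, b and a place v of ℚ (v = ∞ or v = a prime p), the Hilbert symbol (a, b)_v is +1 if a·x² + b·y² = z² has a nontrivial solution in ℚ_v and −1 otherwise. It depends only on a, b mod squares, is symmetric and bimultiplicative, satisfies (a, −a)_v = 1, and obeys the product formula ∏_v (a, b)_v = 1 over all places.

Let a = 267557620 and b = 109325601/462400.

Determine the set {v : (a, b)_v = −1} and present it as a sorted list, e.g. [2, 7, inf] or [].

[19, 23]

Mod squares: a ≡ 1045, b ≡ 33649. Check v ∈ {∞, 2, 3, 5, 7, 11, 17, 19, 23}.
v=17: a=17^0·(≡9), b=17^-2·(≡6) mod 17; (9|17)=+1, (6|17)=-1; (−1)^{0·-2·8}·(+1)^-2·(-1)^0 = +1.
v=23: a=23^2·(≡10), b=23^1·(≡22) mod 23; (10|23)=-1, (22|23)=-1; (−1)^{2·1·11}·(-1)^1·(-1)^2 = -1.
v=19: a=19^1·(≡16), b=19^3·(≡7) mod 19; (16|19)=+1, (7|19)=+1; (−1)^{1·3·9}·(+1)^3·(+1)^1 = -1.
v=∞: 1045 > 0 and 33649 > 0  ⇒  (a,b)_∞ = +1.
v=3: a=3^0·(≡1), b=3^2·(≡1) mod 3; (1|3)=+1, (1|3)=+1; (−1)^{0·2·1}·(+1)^2·(+1)^0 = +1.
v=2: v_2(a)=2, v_2(b)=-6; units ≡ 5, 1 (mod 8); ε·ε+αω+βω = 0·0+2·0+-6·1 ≡ 0  ⇒  (a,b)_2 = +1.
v=5: a=5^1·(≡4), b=5^-2·(≡1) mod 5; (4|5)=+1, (1|5)=+1; (−1)^{1·-2·2}·(+1)^-2·(+1)^1 = +1.
v=11: a=11^3·(≡6), b=11^1·(≡1) mod 11; (6|11)=-1, (1|11)=+1; (−1)^{3·1·5}·(-1)^1·(+1)^3 = +1.
v=7: a=7^0·(≡1), b=7^1·(≡5) mod 7; (1|7)=+1, (5|7)=-1; (−1)^{0·1·3}·(+1)^1·(-1)^0 = +1.
|Ram(1045, 33649)| = 2, even; anisotropic at {19, 23}.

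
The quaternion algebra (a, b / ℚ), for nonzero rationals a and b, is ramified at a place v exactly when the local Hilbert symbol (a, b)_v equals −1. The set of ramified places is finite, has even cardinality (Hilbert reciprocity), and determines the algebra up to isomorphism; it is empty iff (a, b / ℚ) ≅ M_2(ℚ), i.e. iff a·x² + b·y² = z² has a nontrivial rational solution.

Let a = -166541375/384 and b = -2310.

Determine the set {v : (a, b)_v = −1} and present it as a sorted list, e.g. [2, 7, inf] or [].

[5, inf]

(a, b) ≡ (-2730, -2310) mod (ℚ^×)²; places V = {2, 3, 5, 7, 11, 13, ∞}.
(a,b)_3: α=-1, u≡2; β=1, v≡1 (mod 3); (2|3)=-1, (1|3)=+1; sign (−1)^1·-1^1·+1^-1 = +1.
(a,b)_13: α=1, u≡2; β=0, v≡4 (mod 13); (2|13)=-1, (4|13)=+1; sign (−1)^0·-1^0·+1^1 = +1.
(a,b)_∞: sgn(-2730)=−, sgn(-2310)=−, so -1.
(a,b)_2: α=-7, β=1; u≡3, v≡5 (mod 8); ε(u)ε(v)=1·0, αω(v)=-7·1, βω(u)=1·1; sum ≡ 0  ⇒  +1.
(a,b)_5: α=3, u≡1; β=1, v≡3 (mod 5); (1|5)=+1, (3|5)=-1; sign (−1)^0·+1^1·-1^3 = -1.
(a,b)_7: α=1, u≡4; β=1, v≡6 (mod 7); (4|7)=+1, (6|7)=-1; sign (−1)^1·+1^1·-1^1 = +1.
(a,b)_11: α=4, u≡1; β=1, v≡10 (mod 11); (1|11)=+1, (10|11)=-1; sign (−1)^0·+1^1·-1^4 = +1.
(-2730, -2310 / ℚ) ramifies at {5, ∞}: a division algebra.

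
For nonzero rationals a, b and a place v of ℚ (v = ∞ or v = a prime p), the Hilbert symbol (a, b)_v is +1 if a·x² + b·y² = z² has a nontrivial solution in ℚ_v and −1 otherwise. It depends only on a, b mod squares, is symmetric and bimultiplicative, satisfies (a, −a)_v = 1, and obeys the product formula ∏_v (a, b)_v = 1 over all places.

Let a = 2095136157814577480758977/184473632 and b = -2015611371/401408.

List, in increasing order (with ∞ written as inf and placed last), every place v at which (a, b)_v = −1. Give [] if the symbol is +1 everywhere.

(a, b) ≡ (123234, -1702) mod (ℚ^×)²; places V = {2, 3, 7, 19, 23, 37, 47, ∞}.
(a,b)_∞: sgn(123234)=+, sgn(-1702)=−, so +1.
(a,b)_23: α=3, u≡17; β=1, v≡3 (mod 23); (17|23)=-1, (3|23)=+1; sign (−1)^1·-1^1·+1^3 = +1.
(a,b)_47: α=1, u≡17; β=0, v≡28 (mod 47); (17|47)=+1, (28|47)=+1; sign (−1)^0·+1^0·+1^1 = +1.
(a,b)_2: α=-5, β=-13; u≡1, v≡5 (mod 8); ε(u)ε(v)=0·0, αω(v)=-5·1, βω(u)=-13·0; sum ≡ 1  ⇒  -1.
(a,b)_3: α=7, u≡2; β=8, v≡2 (mod 3); (2|3)=-1, (2|3)=-1; sign (−1)^0·-1^8·-1^7 = -1.
(a,b)_19: α=7, u≡5; β=2, v≡18 (mod 19); (5|19)=+1, (18|19)=-1; sign (−1)^0·+1^2·-1^7 = -1.
(a,b)_7: α=-8, u≡6; β=-2, v≡5 (mod 7); (6|7)=-1, (5|7)=-1; sign (−1)^0·-1^-2·-1^-8 = +1.
(a,b)_37: α=4, u≡35; β=1, v≡36 (mod 37); (35|37)=-1, (36|37)=+1; sign (−1)^0·-1^1·+1^4 = -1.
Ram(123234, -1702) = {2, 3, 19, 37}; no ℚ_2-point on the conic.

[2, 3, 19, 37]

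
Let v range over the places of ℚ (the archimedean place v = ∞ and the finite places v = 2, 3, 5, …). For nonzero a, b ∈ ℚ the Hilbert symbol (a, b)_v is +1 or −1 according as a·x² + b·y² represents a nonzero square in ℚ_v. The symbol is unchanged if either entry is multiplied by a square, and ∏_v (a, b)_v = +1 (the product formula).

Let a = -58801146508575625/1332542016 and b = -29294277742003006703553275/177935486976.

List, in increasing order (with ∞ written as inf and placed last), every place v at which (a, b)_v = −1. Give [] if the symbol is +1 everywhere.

Mod squares: a ≡ -33649, b ≡ -3059. Check v ∈ {∞, 2, 3, 5, 7, 11, 13, 19, 23}.
v=11: a=11^5·(≡6), b=11^8·(≡10) mod 11; (6|11)=-1, (10|11)=-1; (−1)^{5·8·5}·(-1)^8·(-1)^5 = -1.
v=7: a=7^1·(≡4), b=7^3·(≡1) mod 7; (4|7)=+1, (1|7)=+1; (−1)^{1·3·3}·(+1)^3·(+1)^1 = -1.
v=19: a=19^3·(≡13), b=19^5·(≡14) mod 19; (13|19)=-1, (14|19)=-1; (−1)^{3·5·9}·(-1)^5·(-1)^3 = -1.
v=13: a=13^-4·(≡11), b=13^-6·(≡1) mod 13; (11|13)=-1, (1|13)=+1; (−1)^{-4·-6·6}·(-1)^-6·(+1)^-4 = +1.
v=5: a=5^4·(≡4), b=5^2·(≡4) mod 5; (4|5)=+1, (4|5)=+1; (−1)^{4·2·2}·(+1)^2·(+1)^4 = +1.
v=2: v_2(a)=-6, v_2(b)=-12; units ≡ 7, 5 (mod 8); ε·ε+αω+βω = 1·0+-6·1+-12·0 ≡ 0  ⇒  (a,b)_2 = +1.
v=∞: -33649 < 0 and -3059 < 0  ⇒  (a,b)_∞ = -1.
v=23: a=23^3·(≡4), b=23^5·(≡22) mod 23; (4|23)=+1, (22|23)=-1; (−1)^{3·5·11}·(+1)^5·(-1)^3 = +1.
v=3: a=3^-6·(≡2), b=3^-2·(≡1) mod 3; (2|3)=-1, (1|3)=+1; (−1)^{-6·-2·1}·(-1)^-2·(+1)^-6 = +1.
|Ram(-33649, -3059)| = 4, even; anisotropic at {7, 11, 19, ∞}.

[7, 11, 19, inf]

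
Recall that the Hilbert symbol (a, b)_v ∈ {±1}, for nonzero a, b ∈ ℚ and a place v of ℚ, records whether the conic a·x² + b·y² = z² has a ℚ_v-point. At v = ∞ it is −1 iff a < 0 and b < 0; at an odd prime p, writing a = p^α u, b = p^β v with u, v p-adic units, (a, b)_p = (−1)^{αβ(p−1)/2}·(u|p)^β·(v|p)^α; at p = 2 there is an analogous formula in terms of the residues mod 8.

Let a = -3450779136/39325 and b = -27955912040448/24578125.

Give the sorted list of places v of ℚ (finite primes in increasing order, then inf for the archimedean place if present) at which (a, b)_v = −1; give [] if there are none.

Mod squares: a ≡ -397358, b ≡ -38454. Check v ∈ {∞, 2, 3, 5, 7, 11, 13, 17, 29, 31}.
v=2: v_2(a)=9, v_2(b)=13; units ≡ 1, 5 (mod 8); ε·ε+αω+βω = 0·0+9·1+13·0 ≡ 1  ⇒  (a,b)_2 = -1.
v=29: a=29^1·(≡10), b=29^1·(≡27) mod 29; (10|29)=-1, (27|29)=-1; (−1)^{1·1·14}·(-1)^1·(-1)^1 = +1.
v=31: a=31^1·(≡7), b=31^2·(≡29) mod 31; (7|31)=+1, (29|31)=-1; (−1)^{1·2·15}·(+1)^2·(-1)^1 = -1.
v=7: a=7^2·(≡4), b=7^4·(≡4) mod 7; (4|7)=+1, (4|7)=+1; (−1)^{2·4·3}·(+1)^4·(+1)^2 = +1.
v=5: a=5^-2·(≡3), b=5^-6·(≡4) mod 5; (3|5)=-1, (4|5)=+1; (−1)^{-2·-6·2}·(-1)^-6·(+1)^-2 = +1.
v=11: a=11^-2·(≡7), b=11^-2·(≡7) mod 11; (7|11)=-1, (7|11)=-1; (−1)^{-2·-2·5}·(-1)^-2·(-1)^-2 = +1.
v=13: a=13^-1·(≡3), b=13^-1·(≡7) mod 13; (3|13)=+1, (7|13)=-1; (−1)^{-1·-1·6}·(+1)^-1·(-1)^-1 = -1.
v=17: a=17^1·(≡16), b=17^1·(≡8) mod 17; (16|17)=+1, (8|17)=+1; (−1)^{1·1·8}·(+1)^1·(+1)^1 = +1.
v=∞: -397358 < 0 and -38454 < 0  ⇒  (a,b)_∞ = -1.
v=3: a=3^2·(≡1), b=3^1·(≡1) mod 3; (1|3)=+1, (1|3)=+1; (−1)^{2·1·1}·(+1)^1·(+1)^2 = +1.
(-397358, -38454 / ℚ) ramifies at {2, 13, 31, ∞}: a division algebra.

[2, 13, 31, inf]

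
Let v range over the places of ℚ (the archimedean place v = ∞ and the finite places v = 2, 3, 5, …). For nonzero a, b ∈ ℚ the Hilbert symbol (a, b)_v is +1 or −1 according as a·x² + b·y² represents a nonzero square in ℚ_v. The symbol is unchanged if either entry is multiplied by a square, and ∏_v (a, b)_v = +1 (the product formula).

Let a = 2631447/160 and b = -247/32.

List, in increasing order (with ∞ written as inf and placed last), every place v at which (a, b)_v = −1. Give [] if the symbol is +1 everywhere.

Mod squares: a ≡ 6630, b ≡ -494. Check v ∈ {∞, 2, 3, 5, 7, 13, 17, 19}.
v=∞: 6630 > 0 and -494 < 0  ⇒  (a,b)_∞ = +1.
v=7: a=7^2·(≡1), b=7^0·(≡3) mod 7; (1|7)=+1, (3|7)=-1; (−1)^{2·0·3}·(+1)^0·(-1)^2 = +1.
v=3: a=3^5·(≡2), b=3^0·(≡1) mod 3; (2|3)=-1, (1|3)=+1; (−1)^{5·0·1}·(-1)^0·(+1)^5 = +1.
v=19: a=19^0·(≡10), b=19^1·(≡18) mod 19; (10|19)=-1, (18|19)=-1; (−1)^{0·1·9}·(-1)^1·(-1)^0 = -1.
v=5: a=5^-1·(≡1), b=5^0·(≡4) mod 5; (1|5)=+1, (4|5)=+1; (−1)^{-1·0·2}·(+1)^0·(+1)^-1 = +1.
v=17: a=17^1·(≡13), b=17^0·(≡13) mod 17; (13|17)=+1, (13|17)=+1; (−1)^{1·0·8}·(+1)^0·(+1)^1 = +1.
v=2: v_2(a)=-5, v_2(b)=-5; units ≡ 3, 1 (mod 8); ε·ε+αω+βω = 1·0+-5·0+-5·1 ≡ 1  ⇒  (a,b)_2 = -1.
v=13: a=13^1·(≡12), b=13^1·(≡12) mod 13; (12|13)=+1, (12|13)=+1; (−1)^{1·1·6}·(+1)^1·(+1)^1 = +1.
|Ram(6630, -494)| = 2, even; anisotropic at {2, 19}.

[2, 19]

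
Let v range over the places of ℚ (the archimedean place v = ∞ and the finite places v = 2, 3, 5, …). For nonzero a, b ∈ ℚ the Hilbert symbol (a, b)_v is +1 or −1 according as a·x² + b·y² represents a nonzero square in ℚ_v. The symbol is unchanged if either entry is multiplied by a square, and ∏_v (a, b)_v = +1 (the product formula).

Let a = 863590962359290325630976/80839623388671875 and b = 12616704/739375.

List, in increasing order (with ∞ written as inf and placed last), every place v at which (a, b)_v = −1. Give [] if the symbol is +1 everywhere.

Mod squares: a ≡ 35, b ≡ 7. Check v ∈ {∞, 2, 3, 5, 7, 11, 13, 31, 37}.
v=∞: 35 > 0 and 7 > 0  ⇒  (a,b)_∞ = +1.
v=5: a=5^-11·(≡3), b=5^-4·(≡3) mod 5; (3|5)=-1, (3|5)=-1; (−1)^{-11·-4·2}·(-1)^-4·(-1)^-11 = -1.
v=31: a=31^2·(≡5), b=31^0·(≡8) mod 31; (5|31)=+1, (8|31)=+1; (−1)^{2·0·15}·(+1)^0·(+1)^2 = +1.
v=3: a=3^10·(≡2), b=3^2·(≡1) mod 3; (2|3)=-1, (1|3)=+1; (−1)^{10·2·1}·(-1)^2·(+1)^10 = +1.
v=11: a=11^2·(≡10), b=11^0·(≡10) mod 11; (10|11)=-1, (10|11)=-1; (−1)^{2·0·5}·(-1)^0·(-1)^2 = +1.
v=2: v_2(a)=26, v_2(b)=10; units ≡ 3, 7 (mod 8); ε·ε+αω+βω = 1·1+26·0+10·1 ≡ 1  ⇒  (a,b)_2 = -1.
v=7: a=7^-3·(≡3), b=7^-1·(≡1) mod 7; (3|7)=-1, (1|7)=+1; (−1)^{-3·-1·3}·(-1)^-1·(+1)^-3 = +1.
v=13: a=13^-6·(≡12), b=13^-2·(≡5) mod 13; (12|13)=+1, (5|13)=-1; (−1)^{-6·-2·6}·(+1)^-2·(-1)^-6 = +1.
v=37: a=37^4·(≡29), b=37^2·(≡10) mod 37; (29|37)=-1, (10|37)=+1; (−1)^{4·2·18}·(-1)^2·(+1)^4 = +1.
Ram(35, 7) = {2, 5}; no ℚ_2-point on the conic.

[2, 5]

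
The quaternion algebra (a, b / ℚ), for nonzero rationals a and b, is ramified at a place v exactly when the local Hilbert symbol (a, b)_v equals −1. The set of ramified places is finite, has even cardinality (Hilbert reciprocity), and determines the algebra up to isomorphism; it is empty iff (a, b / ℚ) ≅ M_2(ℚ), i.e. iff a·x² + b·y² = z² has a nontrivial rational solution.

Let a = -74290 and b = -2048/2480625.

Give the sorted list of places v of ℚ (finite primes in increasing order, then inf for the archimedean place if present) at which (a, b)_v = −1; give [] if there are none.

[2, 5, 23, inf]

(a, b) ≡ (-74290, -2) mod (ℚ^×)²; places V = {2, 3, 5, 7, 17, 19, 23, ∞}.
(a,b)_23: α=1, u≡13; β=0, v≡19 (mod 23); (13|23)=+1, (19|23)=-1; sign (−1)^0·+1^0·-1^1 = -1.
(a,b)_2: α=1, β=11; u≡7, v≡7 (mod 8); ε(u)ε(v)=1·1, αω(v)=1·0, βω(u)=11·0; sum ≡ 1  ⇒  -1.
(a,b)_5: α=1, u≡2; β=-4, v≡3 (mod 5); (2|5)=-1, (3|5)=-1; sign (−1)^0·-1^-4·-1^1 = -1.
(a,b)_3: α=0, u≡2; β=-4, v≡1 (mod 3); (2|3)=-1, (1|3)=+1; sign (−1)^0·-1^-4·+1^0 = +1.
(a,b)_19: α=1, u≡4; β=0, v≡1 (mod 19); (4|19)=+1, (1|19)=+1; sign (−1)^0·+1^0·+1^1 = +1.
(a,b)_∞: sgn(-74290)=−, sgn(-2)=−, so -1.
(a,b)_17: α=1, u≡16; β=0, v≡13 (mod 17); (16|17)=+1, (13|17)=+1; sign (−1)^0·+1^0·+1^1 = +1.
(a,b)_7: α=0, u≡1; β=-2, v≡3 (mod 7); (1|7)=+1, (3|7)=-1; sign (−1)^0·+1^-2·-1^0 = +1.
|Ram(-74290, -2)| = 4, even; anisotropic at {2, 5, 23, ∞}.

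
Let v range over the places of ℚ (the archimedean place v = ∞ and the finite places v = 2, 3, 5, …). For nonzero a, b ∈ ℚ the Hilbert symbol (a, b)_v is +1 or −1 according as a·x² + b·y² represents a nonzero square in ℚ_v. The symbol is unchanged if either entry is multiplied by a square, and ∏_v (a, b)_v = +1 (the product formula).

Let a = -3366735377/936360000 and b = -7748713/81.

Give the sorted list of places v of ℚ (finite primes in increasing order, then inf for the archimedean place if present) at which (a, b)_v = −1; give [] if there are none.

[2, 23, 29, inf]

Mod squares: a ≡ -713, b ≡ -158137. Check v ∈ {∞, 2, 3, 5, 7, 17, 19, 23, 29, 31, 41, 53}.
v=2: v_2(a)=-6, v_2(b)=0; units ≡ 7, 7 (mod 8); ε·ε+αω+βω = 1·1+-6·0+0·0 ≡ 1  ⇒  (a,b)_2 = -1.
v=23: a=23^1·(≡17), b=23^0·(≡20) mod 23; (17|23)=-1, (20|23)=-1; (−1)^{1·0·11}·(-1)^0·(-1)^1 = -1.
v=3: a=3^-4·(≡1), b=3^-4·(≡2) mod 3; (1|3)=+1, (2|3)=-1; (−1)^{-4·-4·1}·(+1)^-4·(-1)^-4 = +1.
v=53: a=53^2·(≡17), b=53^0·(≡13) mod 53; (17|53)=+1, (13|53)=+1; (−1)^{2·0·26}·(+1)^0·(+1)^2 = +1.
v=∞: -713 < 0 and -158137 < 0  ⇒  (a,b)_∞ = -1.
v=31: a=31^1·(≡8), b=31^0·(≡9) mod 31; (8|31)=+1, (9|31)=+1; (−1)^{1·0·15}·(+1)^0·(+1)^1 = +1.
v=17: a=17^-2·(≡15), b=17^0·(≡7) mod 17; (15|17)=+1, (7|17)=-1; (−1)^{-2·0·8}·(+1)^0·(-1)^-2 = +1.
v=5: a=5^-4·(≡3), b=5^0·(≡2) mod 5; (3|5)=-1, (2|5)=-1; (−1)^{-4·0·2}·(-1)^0·(-1)^-4 = +1.
v=29: a=29^0·(≡17), b=29^1·(≡13) mod 29; (17|29)=-1, (13|29)=+1; (−1)^{0·1·14}·(-1)^1·(+1)^0 = -1.
v=7: a=7^0·(≡1), b=7^3·(≡3) mod 7; (1|7)=+1, (3|7)=-1; (−1)^{0·3·3}·(+1)^3·(-1)^0 = +1.
v=41: a=41^2·(≡10), b=41^1·(≡24) mod 41; (10|41)=+1, (24|41)=-1; (−1)^{2·1·20}·(+1)^1·(-1)^2 = +1.
v=19: a=19^0·(≡16), b=19^1·(≡13) mod 19; (16|19)=+1, (13|19)=-1; (−1)^{0·1·9}·(+1)^1·(-1)^0 = +1.
(-713, -158137 / ℚ) ramifies at {2, 23, 29, ∞}: a division algebra.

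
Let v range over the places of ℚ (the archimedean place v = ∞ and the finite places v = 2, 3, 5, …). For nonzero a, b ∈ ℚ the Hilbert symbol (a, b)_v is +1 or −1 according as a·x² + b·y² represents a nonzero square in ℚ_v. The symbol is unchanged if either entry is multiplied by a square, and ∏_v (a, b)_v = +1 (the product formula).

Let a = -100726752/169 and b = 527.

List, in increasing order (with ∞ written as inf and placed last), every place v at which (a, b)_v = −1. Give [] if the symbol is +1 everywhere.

Mod squares: a ≡ -2622, b ≡ 527. Check v ∈ {∞, 2, 3, 7, 13, 17, 19, 23, 31}.
v=31: a=31^0·(≡22), b=31^1·(≡17) mod 31; (22|31)=-1, (17|31)=-1; (−1)^{0·1·15}·(-1)^1·(-1)^0 = -1.
v=17: a=17^0·(≡1), b=17^1·(≡14) mod 17; (1|17)=+1, (14|17)=-1; (−1)^{0·1·8}·(+1)^1·(-1)^0 = +1.
v=∞: -2622 < 0 and 527 > 0  ⇒  (a,b)_∞ = +1.
v=7: a=7^4·(≡6), b=7^0·(≡2) mod 7; (6|7)=-1, (2|7)=+1; (−1)^{4·0·3}·(-1)^0·(+1)^4 = +1.
v=23: a=23^1·(≡18), b=23^0·(≡21) mod 23; (18|23)=+1, (21|23)=-1; (−1)^{1·0·11}·(+1)^0·(-1)^1 = -1.
v=3: a=3^1·(≡2), b=3^0·(≡2) mod 3; (2|3)=-1, (2|3)=-1; (−1)^{1·0·1}·(-1)^0·(-1)^1 = -1.
v=2: v_2(a)=5, v_2(b)=0; units ≡ 1, 7 (mod 8); ε·ε+αω+βω = 0·1+5·0+0·0 ≡ 0  ⇒  (a,b)_2 = +1.
v=19: a=19^1·(≡14), b=19^0·(≡14) mod 19; (14|19)=-1, (14|19)=-1; (−1)^{1·0·9}·(-1)^0·(-1)^1 = -1.
v=13: a=13^-2·(≡4), b=13^0·(≡7) mod 13; (4|13)=+1, (7|13)=-1; (−1)^{-2·0·6}·(+1)^0·(-1)^-2 = +1.
|Ram(-2622, 527)| = 4, even; anisotropic at {3, 19, 23, 31}.

[3, 19, 23, 31]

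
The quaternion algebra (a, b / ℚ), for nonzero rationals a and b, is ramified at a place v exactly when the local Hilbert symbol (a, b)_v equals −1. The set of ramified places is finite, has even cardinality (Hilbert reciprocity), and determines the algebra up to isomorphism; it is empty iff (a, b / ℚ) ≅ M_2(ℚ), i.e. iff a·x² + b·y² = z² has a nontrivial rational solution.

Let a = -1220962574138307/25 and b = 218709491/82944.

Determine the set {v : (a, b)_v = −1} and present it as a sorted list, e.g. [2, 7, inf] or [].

[3, 13]

Mod squares: a ≡ -3003, b ≡ 11. Check v ∈ {∞, 2, 3, 5, 7, 11, 13}.
v=13: a=13^5·(≡12), b=13^2·(≡7) mod 13; (12|13)=+1, (7|13)=-1; (−1)^{5·2·6}·(+1)^2·(-1)^5 = -1.
v=∞: -3003 < 0 and 11 > 0  ⇒  (a,b)_∞ = +1.
v=5: a=5^-2·(≡3), b=5^0·(≡4) mod 5; (3|5)=-1, (4|5)=+1; (−1)^{-2·0·2}·(-1)^0·(+1)^-2 = +1.
v=3: a=3^1·(≡1), b=3^-4·(≡2) mod 3; (1|3)=+1, (2|3)=-1; (−1)^{1·-4·1}·(+1)^-4·(-1)^1 = -1.
v=2: v_2(a)=0, v_2(b)=-10; units ≡ 5, 3 (mod 8); ε·ε+αω+βω = 0·1+0·1+-10·1 ≡ 0  ⇒  (a,b)_2 = +1.
v=7: a=7^7·(≡6), b=7^6·(≡4) mod 7; (6|7)=-1, (4|7)=+1; (−1)^{7·6·3}·(-1)^6·(+1)^7 = +1.
v=11: a=11^3·(≡6), b=11^1·(≡4) mod 11; (6|11)=-1, (4|11)=+1; (−1)^{3·1·5}·(-1)^1·(+1)^3 = +1.
Ram(-3003, 11) = {3, 13}; no ℚ_3-point on the conic.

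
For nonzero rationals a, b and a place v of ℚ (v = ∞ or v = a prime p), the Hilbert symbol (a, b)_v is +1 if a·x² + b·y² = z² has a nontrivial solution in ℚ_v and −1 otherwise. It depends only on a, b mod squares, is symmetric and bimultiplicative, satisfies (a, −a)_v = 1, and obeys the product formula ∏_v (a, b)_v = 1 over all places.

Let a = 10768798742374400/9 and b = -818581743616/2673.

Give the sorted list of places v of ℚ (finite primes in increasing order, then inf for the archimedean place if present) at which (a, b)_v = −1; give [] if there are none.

(a, b) ≡ (266, -138138) mod (ℚ^×)²; places V = {2, 3, 5, 7, 11, 13, 19, 23, ∞}.
(a,b)_19: α=3, u≡3; β=2, v≡6 (mod 19); (3|19)=-1, (6|19)=+1; sign (−1)^0·-1^2·+1^3 = +1.
(a,b)_13: α=2, u≡6; β=1, v≡6 (mod 13); (6|13)=-1, (6|13)=-1; sign (−1)^0·-1^1·-1^2 = -1.
(a,b)_3: α=-2, u≡2; β=-5, v≡1 (mod 3); (2|3)=-1, (1|3)=+1; sign (−1)^0·-1^-5·+1^-2 = -1.
(a,b)_∞: sgn(266)=+, sgn(-138138)=−, so +1.
(a,b)_2: α=11, β=11; u≡5, v≡3 (mod 8); ε(u)ε(v)=0·1, αω(v)=11·1, βω(u)=11·1; sum ≡ 0  ⇒  +1.
(a,b)_5: α=2, u≡4; β=0, v≡3 (mod 5); (4|5)=+1, (3|5)=-1; sign (−1)^0·+1^0·-1^2 = +1.
(a,b)_11: α=0, u≡10; β=-1, v≡1 (mod 11); (10|11)=-1, (1|11)=+1; sign (−1)^0·-1^-1·+1^0 = -1.
(a,b)_23: α=2, u≡18; β=3, v≡17 (mod 23); (18|23)=+1, (17|23)=-1; sign (−1)^0·+1^3·-1^2 = +1.
(a,b)_7: α=3, u≡3; β=1, v≡5 (mod 7); (3|7)=-1, (5|7)=-1; sign (−1)^1·-1^1·-1^3 = -1.
(266, -138138 / ℚ) ramifies at {3, 7, 11, 13}: a division algebra.

[3, 7, 11, 13]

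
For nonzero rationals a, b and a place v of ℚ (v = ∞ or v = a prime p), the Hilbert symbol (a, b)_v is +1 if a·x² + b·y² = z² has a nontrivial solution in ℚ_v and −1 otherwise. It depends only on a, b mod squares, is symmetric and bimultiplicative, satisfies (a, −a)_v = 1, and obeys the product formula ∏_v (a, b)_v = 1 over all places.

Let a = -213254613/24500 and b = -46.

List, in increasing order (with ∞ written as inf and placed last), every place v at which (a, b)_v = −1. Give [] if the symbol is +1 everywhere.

[3, 13, 17, inf]

Mod squares: a ≡ -36465, b ≡ -46. Check v ∈ {∞, 2, 3, 5, 7, 11, 13, 17, 19, 23}.
v=23: a=23^0·(≡6), b=23^1·(≡21) mod 23; (6|23)=+1, (21|23)=-1; (−1)^{0·1·11}·(+1)^1·(-1)^0 = +1.
v=∞: -36465 < 0 and -46 < 0  ⇒  (a,b)_∞ = -1.
v=5: a=5^-3·(≡2), b=5^0·(≡4) mod 5; (2|5)=-1, (4|5)=+1; (−1)^{-3·0·2}·(-1)^0·(+1)^-3 = +1.
v=19: a=19^2·(≡8), b=19^0·(≡11) mod 19; (8|19)=-1, (11|19)=+1; (−1)^{2·0·9}·(-1)^0·(+1)^2 = +1.
v=7: a=7^-2·(≡3), b=7^0·(≡3) mod 7; (3|7)=-1, (3|7)=-1; (−1)^{-2·0·3}·(-1)^0·(-1)^-2 = +1.
v=17: a=17^1·(≡10), b=17^0·(≡5) mod 17; (10|17)=-1, (5|17)=-1; (−1)^{1·0·8}·(-1)^0·(-1)^1 = -1.
v=2: v_2(a)=-2, v_2(b)=1; units ≡ 7, 1 (mod 8); ε·ε+αω+βω = 1·0+-2·0+1·0 ≡ 0  ⇒  (a,b)_2 = +1.
v=11: a=11^1·(≡8), b=11^0·(≡9) mod 11; (8|11)=-1, (9|11)=+1; (−1)^{1·0·5}·(-1)^0·(+1)^1 = +1.
v=3: a=3^5·(≡1), b=3^0·(≡2) mod 3; (1|3)=+1, (2|3)=-1; (−1)^{5·0·1}·(+1)^0·(-1)^5 = -1.
v=13: a=13^1·(≡12), b=13^0·(≡6) mod 13; (12|13)=+1, (6|13)=-1; (−1)^{1·0·6}·(+1)^0·(-1)^1 = -1.
(-36465, -46 / ℚ) ramifies at {3, 13, 17, ∞}: a division algebra.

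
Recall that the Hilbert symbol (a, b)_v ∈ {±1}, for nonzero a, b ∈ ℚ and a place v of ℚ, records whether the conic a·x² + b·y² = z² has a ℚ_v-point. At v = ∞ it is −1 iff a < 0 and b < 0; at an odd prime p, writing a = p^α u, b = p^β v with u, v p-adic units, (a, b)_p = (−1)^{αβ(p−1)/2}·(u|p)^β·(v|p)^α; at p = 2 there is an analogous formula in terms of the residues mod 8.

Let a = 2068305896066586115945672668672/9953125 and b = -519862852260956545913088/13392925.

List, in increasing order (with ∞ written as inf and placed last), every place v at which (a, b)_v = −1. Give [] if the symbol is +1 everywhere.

[3, 13, 41, 43]

(a, b) ≡ (40349166, -252109) mod (ℚ^×)²; places V = {2, 3, 5, 7, 11, 13, 29, 31, 37, 41, 43, ∞}.
(a,b)_5: α=-6, u≡1; β=-2, v≡1 (mod 5); (1|5)=+1, (1|5)=+1; sign (−1)^0·+1^-2·+1^-6 = +1.
(a,b)_41: α=1, u≡13; β=1, v≡5 (mod 41); (13|41)=-1, (5|41)=+1; sign (−1)^0·-1^1·+1^1 = -1.
(a,b)_11: α=3, u≡7; β=1, v≡3 (mod 11); (7|11)=-1, (3|11)=+1; sign (−1)^1·-1^1·+1^3 = +1.
(a,b)_31: α=3, u≡20; β=2, v≡9 (mod 31); (20|31)=+1, (9|31)=+1; sign (−1)^0·+1^2·+1^3 = +1.
(a,b)_13: α=-1, u≡7; β=-1, v≡3 (mod 13); (7|13)=-1, (3|13)=+1; sign (−1)^0·-1^-1·+1^-1 = -1.
(a,b)_3: α=15, u≡2; β=16, v≡2 (mod 3); (2|3)=-1, (2|3)=-1; sign (−1)^0·-1^16·-1^15 = -1.
(a,b)_37: α=3, u≡18; β=2, v≡30 (mod 37); (18|37)=-1, (30|37)=+1; sign (−1)^0·-1^2·+1^3 = +1.
(a,b)_43: α=4, u≡22; β=3, v≡30 (mod 43); (22|43)=-1, (30|43)=-1; sign (−1)^0·-1^3·-1^4 = -1.
(a,b)_∞: sgn(40349166)=+, sgn(-252109)=−, so +1.
(a,b)_29: α=0, u≡1; β=-2, v≡18 (mod 29); (1|29)=+1, (18|29)=-1; sign (−1)^0·+1^-2·-1^0 = +1.
(a,b)_7: α=-2, u≡1; β=-2, v≡5 (mod 7); (1|7)=+1, (5|7)=-1; sign (−1)^0·+1^-2·-1^-2 = +1.
(a,b)_2: α=9, β=8; u≡7, v≡3 (mod 8); ε(u)ε(v)=1·1, αω(v)=9·1, βω(u)=8·0; sum ≡ 0  ⇒  +1.
(40349166, -252109 / ℚ) ramifies at {3, 13, 41, 43}: a division algebra.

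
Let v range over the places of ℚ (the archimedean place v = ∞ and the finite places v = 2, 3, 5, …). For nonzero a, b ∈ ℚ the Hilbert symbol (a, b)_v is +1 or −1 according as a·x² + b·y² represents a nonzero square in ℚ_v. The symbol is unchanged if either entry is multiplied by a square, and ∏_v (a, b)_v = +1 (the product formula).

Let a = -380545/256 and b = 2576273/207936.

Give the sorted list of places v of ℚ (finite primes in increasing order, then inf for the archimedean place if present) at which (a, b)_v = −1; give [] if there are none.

(a, b) ≡ (-3145, 1073) mod (ℚ^×)²; places V = {2, 3, 5, 7, 11, 17, 19, 29, 37, ∞}.
(a,b)_3: α=0, u≡2; β=-2, v≡2 (mod 3); (2|3)=-1, (2|3)=-1; sign (−1)^0·-1^-2·-1^0 = +1.
(a,b)_17: α=1, u≡4; β=0, v≡16 (mod 17); (4|17)=+1, (16|17)=+1; sign (−1)^0·+1^0·+1^1 = +1.
(a,b)_11: α=2, u≡4; β=0, v≡6 (mod 11); (4|11)=+1, (6|11)=-1; sign (−1)^0·+1^0·-1^2 = +1.
(a,b)_2: α=-8, β=-6; u≡7, v≡1 (mod 8); ε(u)ε(v)=1·0, αω(v)=-8·0, βω(u)=-6·0; sum ≡ 0  ⇒  +1.
(a,b)_5: α=1, u≡1; β=0, v≡3 (mod 5); (1|5)=+1, (3|5)=-1; sign (−1)^0·+1^0·-1^1 = -1.
(a,b)_29: α=0, u≡13; β=1, v≡21 (mod 29); (13|29)=+1, (21|29)=-1; sign (−1)^0·+1^1·-1^0 = +1.
(a,b)_∞: sgn(-3145)=−, sgn(1073)=+, so +1.
(a,b)_19: α=0, u≡7; β=-2, v≡1 (mod 19); (7|19)=+1, (1|19)=+1; sign (−1)^0·+1^-2·+1^0 = +1.
(a,b)_37: α=1, u≡12; β=1, v≡29 (mod 37); (12|37)=+1, (29|37)=-1; sign (−1)^0·+1^1·-1^1 = -1.
(a,b)_7: α=0, u≡6; β=4, v≡2 (mod 7); (6|7)=-1, (2|7)=+1; sign (−1)^0·-1^4·+1^0 = +1.
|Ram(-3145, 1073)| = 2, even; anisotropic at {5, 37}.

[5, 37]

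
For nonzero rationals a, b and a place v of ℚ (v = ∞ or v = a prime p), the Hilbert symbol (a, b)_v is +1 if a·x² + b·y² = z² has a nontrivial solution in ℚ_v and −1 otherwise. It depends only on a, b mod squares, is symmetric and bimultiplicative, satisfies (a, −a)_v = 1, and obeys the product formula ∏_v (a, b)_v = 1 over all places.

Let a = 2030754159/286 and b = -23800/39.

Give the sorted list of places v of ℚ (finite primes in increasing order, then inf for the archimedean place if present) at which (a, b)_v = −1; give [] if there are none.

[3, 7, 11, 13]

(a, b) ≡ (34034, -9282) mod (ℚ^×)²; places V = {2, 3, 5, 7, 11, 13, 17, ∞}.
(a,b)_11: α=-1, u≡4; β=0, v≡8 (mod 11); (4|11)=+1, (8|11)=-1; sign (−1)^0·+1^0·-1^-1 = -1.
(a,b)_5: α=0, u≡4; β=2, v≡2 (mod 5); (4|5)=+1, (2|5)=-1; sign (−1)^0·+1^2·-1^0 = +1.
(a,b)_17: α=3, u≡4; β=1, v≡9 (mod 17); (4|17)=+1, (9|17)=+1; sign (−1)^0·+1^1·+1^3 = +1.
(a,b)_13: α=-1, u≡2; β=-1, v≡1 (mod 13); (2|13)=-1, (1|13)=+1; sign (−1)^0·-1^-1·+1^-1 = -1.
(a,b)_7: α=1, u≡4; β=1, v≡4 (mod 7); (4|7)=+1, (4|7)=+1; sign (−1)^1·+1^1·+1^1 = -1.
(a,b)_∞: sgn(34034)=+, sgn(-9282)=−, so +1.
(a,b)_2: α=-1, β=3; u≡1, v≡7 (mod 8); ε(u)ε(v)=0·1, αω(v)=-1·0, βω(u)=3·0; sum ≡ 0  ⇒  +1.
(a,b)_3: α=10, u≡2; β=-1, v≡2 (mod 3); (2|3)=-1, (2|3)=-1; sign (−1)^0·-1^-1·-1^10 = -1.
|Ram(34034, -9282)| = 4, even; anisotropic at {3, 7, 11, 13}.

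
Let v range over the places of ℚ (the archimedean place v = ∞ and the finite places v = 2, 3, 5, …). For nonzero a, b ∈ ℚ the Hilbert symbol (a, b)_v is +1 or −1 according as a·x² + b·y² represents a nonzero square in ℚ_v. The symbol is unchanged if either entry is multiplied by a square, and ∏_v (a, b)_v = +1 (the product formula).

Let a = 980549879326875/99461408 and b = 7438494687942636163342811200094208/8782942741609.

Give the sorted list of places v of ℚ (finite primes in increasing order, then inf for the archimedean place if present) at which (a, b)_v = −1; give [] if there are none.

Mod squares: a ≡ 33814, b ≡ 13627042. Check v ∈ {∞, 2, 3, 5, 7, 11, 13, 19, 29, 31, 41, 43, 53}.
v=19: a=19^2·(≡12), b=19^0·(≡12) mod 19; (12|19)=-1, (12|19)=-1; (−1)^{2·0·9}·(-1)^0·(-1)^2 = +1.
v=2: v_2(a)=-5, v_2(b)=17; units ≡ 3, 1 (mod 8); ε·ε+αω+βω = 1·0+-5·0+17·1 ≡ 1  ⇒  (a,b)_2 = -1.
v=11: a=11^1·(≡5), b=11^3·(≡10) mod 11; (5|11)=+1, (10|11)=-1; (−1)^{1·3·5}·(+1)^3·(-1)^1 = +1.
v=3: a=3^2·(≡1), b=3^6·(≡1) mod 3; (1|3)=+1, (1|3)=+1; (−1)^{2·6·1}·(+1)^6·(+1)^2 = +1.
v=43: a=43^-2·(≡31), b=43^-2·(≡36) mod 43; (31|43)=+1, (36|43)=+1; (−1)^{-2·-2·21}·(+1)^-2·(+1)^-2 = +1.
v=53: a=53^1·(≡41), b=53^3·(≡37) mod 53; (41|53)=-1, (37|53)=+1; (−1)^{1·3·26}·(-1)^3·(+1)^1 = -1.
v=31: a=31^0·(≡23), b=31^1·(≡2) mod 31; (23|31)=-1, (2|31)=+1; (−1)^{0·1·15}·(-1)^1·(+1)^0 = -1.
v=13: a=13^4·(≡12), b=13^9·(≡7) mod 13; (12|13)=+1, (7|13)=-1; (−1)^{4·9·6}·(+1)^9·(-1)^4 = +1.
v=41: a=41^-2·(≡38), b=41^-6·(≡18) mod 41; (38|41)=-1, (18|41)=+1; (−1)^{-2·-6·20}·(-1)^-6·(+1)^-2 = +1.
v=29: a=29^1·(≡24), b=29^3·(≡14) mod 29; (24|29)=+1, (14|29)=-1; (−1)^{1·3·14}·(+1)^3·(-1)^1 = -1.
v=∞: 33814 > 0 and 13627042 > 0  ⇒  (a,b)_∞ = +1.
v=7: a=7^0·(≡1), b=7^2·(≡2) mod 7; (1|7)=+1, (2|7)=+1; (−1)^{0·2·3}·(+1)^2·(+1)^0 = +1.
v=5: a=5^4·(≡1), b=5^0·(≡2) mod 5; (1|5)=+1, (2|5)=-1; (−1)^{4·0·2}·(+1)^0·(-1)^4 = +1.
(33814, 13627042 / ℚ) ramifies at {2, 29, 31, 53}: a division algebra.

[2, 29, 31, 53]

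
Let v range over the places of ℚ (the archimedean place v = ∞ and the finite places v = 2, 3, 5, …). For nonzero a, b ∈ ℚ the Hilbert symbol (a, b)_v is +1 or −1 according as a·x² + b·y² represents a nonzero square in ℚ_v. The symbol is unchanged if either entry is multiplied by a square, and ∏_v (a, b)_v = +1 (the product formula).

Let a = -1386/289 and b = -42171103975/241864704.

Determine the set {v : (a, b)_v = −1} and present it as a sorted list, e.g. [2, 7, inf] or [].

(a, b) ≡ (-154, -2431) mod (ℚ^×)²; places V = {2, 3, 5, 7, 11, 13, 17, ∞}.
(a,b)_13: α=0, u≡6; β=1, v≡6 (mod 13); (6|13)=-1, (6|13)=-1; sign (−1)^0·-1^1·-1^0 = -1.
(a,b)_∞: sgn(-154)=−, sgn(-2431)=−, so -1.
(a,b)_5: α=0, u≡1; β=2, v≡4 (mod 5); (1|5)=+1, (4|5)=+1; sign (−1)^0·+1^2·+1^0 = +1.
(a,b)_7: α=1, u≡6; β=4, v≡3 (mod 7); (6|7)=-1, (3|7)=-1; sign (−1)^0·-1^4·-1^1 = -1.
(a,b)_2: α=1, β=-12; u≡3, v≡1 (mod 8); ε(u)ε(v)=1·0, αω(v)=1·0, βω(u)=-12·1; sum ≡ 0  ⇒  +1.
(a,b)_11: α=1, u≡2; β=1, v≡7 (mod 11); (2|11)=-1, (7|11)=-1; sign (−1)^1·-1^1·-1^1 = -1.
(a,b)_3: α=2, u≡2; β=-10, v≡2 (mod 3); (2|3)=-1, (2|3)=-1; sign (−1)^0·-1^-10·-1^2 = +1.
(a,b)_17: α=-2, u≡8; β=3, v≡11 (mod 17); (8|17)=+1, (11|17)=-1; sign (−1)^0·+1^3·-1^-2 = +1.
|Ram(-154, -2431)| = 4, even; anisotropic at {7, 11, 13, ∞}.

[7, 11, 13, inf]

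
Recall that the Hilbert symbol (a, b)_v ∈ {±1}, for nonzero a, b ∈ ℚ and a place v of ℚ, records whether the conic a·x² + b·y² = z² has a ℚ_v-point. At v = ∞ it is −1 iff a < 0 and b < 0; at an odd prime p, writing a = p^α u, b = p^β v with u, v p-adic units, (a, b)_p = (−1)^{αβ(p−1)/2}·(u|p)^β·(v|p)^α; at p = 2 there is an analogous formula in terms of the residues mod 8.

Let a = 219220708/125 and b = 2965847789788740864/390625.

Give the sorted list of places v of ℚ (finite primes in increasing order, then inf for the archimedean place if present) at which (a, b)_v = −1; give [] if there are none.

[3, 19]

Mod squares: a ≡ 4085, b ≡ 21. Check v ∈ {∞, 2, 3, 5, 7, 19, 37, 43}.
v=19: a=19^1·(≡1), b=19^2·(≡13) mod 19; (1|19)=+1, (13|19)=-1; (−1)^{1·2·9}·(+1)^2·(-1)^1 = -1.
v=5: a=5^-3·(≡3), b=5^-8·(≡4) mod 5; (3|5)=-1, (4|5)=+1; (−1)^{-3·-8·2}·(-1)^-8·(+1)^-3 = +1.
v=7: a=7^2·(≡4), b=7^3·(≡6) mod 7; (4|7)=+1, (6|7)=-1; (−1)^{2·3·3}·(+1)^3·(-1)^2 = +1.
v=43: a=43^1·(≡24), b=43^2·(≡40) mod 43; (24|43)=+1, (40|43)=+1; (−1)^{1·2·21}·(+1)^2·(+1)^1 = +1.
v=2: v_2(a)=2, v_2(b)=8; units ≡ 5, 5 (mod 8); ε·ε+αω+βω = 0·0+2·1+8·1 ≡ 0  ⇒  (a,b)_2 = +1.
v=3: a=3^0·(≡2), b=3^3·(≡1) mod 3; (2|3)=-1, (1|3)=+1; (−1)^{0·3·1}·(-1)^3·(+1)^0 = -1.
v=37: a=37^2·(≡5), b=37^4·(≡30) mod 37; (5|37)=-1, (30|37)=+1; (−1)^{2·4·18}·(-1)^4·(+1)^2 = +1.
v=∞: 4085 > 0 and 21 > 0  ⇒  (a,b)_∞ = +1.
(4085, 21 / ℚ) ramifies at {3, 19}: a division algebra.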